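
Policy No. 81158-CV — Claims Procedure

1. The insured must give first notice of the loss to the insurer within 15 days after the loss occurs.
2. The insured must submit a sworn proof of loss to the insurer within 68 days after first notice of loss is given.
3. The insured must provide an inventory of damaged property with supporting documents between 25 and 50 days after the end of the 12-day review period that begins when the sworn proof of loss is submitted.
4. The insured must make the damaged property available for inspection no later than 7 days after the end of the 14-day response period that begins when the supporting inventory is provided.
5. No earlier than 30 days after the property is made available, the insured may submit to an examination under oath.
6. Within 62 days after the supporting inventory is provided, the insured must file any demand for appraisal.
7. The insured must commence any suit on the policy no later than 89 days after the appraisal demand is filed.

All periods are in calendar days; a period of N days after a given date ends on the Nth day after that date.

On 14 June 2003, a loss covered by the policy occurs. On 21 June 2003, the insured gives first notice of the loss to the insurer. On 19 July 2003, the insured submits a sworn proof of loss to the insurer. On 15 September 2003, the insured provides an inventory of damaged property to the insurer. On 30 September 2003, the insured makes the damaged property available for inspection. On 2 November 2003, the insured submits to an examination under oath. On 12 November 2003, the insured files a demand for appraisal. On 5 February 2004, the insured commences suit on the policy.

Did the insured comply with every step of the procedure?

Yes

Step 1 — counting 15 days from 14 June 2003 (when the loss occurs) gives a deadline of 29 June 2003; 21 June 2003 is within that limit.
Step 2 — counting 68 days from 21 June 2003 (when first notice of loss is given) gives a deadline of 28 August 2003; 19 July 2003 is within that limit.
Step 3 — 25 and 50 days from 31 July 2003 (end of the 12-day review period, which began when the sworn proof of loss is submitted on 19 July 2003) are 25 August 2003 and 19 September 2003 respectively; 15 September 2003 falls inside that range.
Step 4 — counting 7 days from 29 September 2003 (end of the 14-day response period, which began when the supporting inventory is provided on 15 September 2003) gives a deadline of 6 October 2003; completed 30 September 2003, before the deadline.
Step 5 — must wait 30 days from 30 September 2003 (when the property is made available), so not before 30 October 2003; 2 November 2003 is on or after that date.
Step 6 — counting 62 days from 15 September 2003 (when the supporting inventory is provided) gives a deadline of 16 November 2003; completed 12 November 2003, before the deadline.
Step 7 — counting 89 days from 12 November 2003 (when the appraisal demand is filed) gives a deadline of 9 February 2004; done 5 February 2004 — timely.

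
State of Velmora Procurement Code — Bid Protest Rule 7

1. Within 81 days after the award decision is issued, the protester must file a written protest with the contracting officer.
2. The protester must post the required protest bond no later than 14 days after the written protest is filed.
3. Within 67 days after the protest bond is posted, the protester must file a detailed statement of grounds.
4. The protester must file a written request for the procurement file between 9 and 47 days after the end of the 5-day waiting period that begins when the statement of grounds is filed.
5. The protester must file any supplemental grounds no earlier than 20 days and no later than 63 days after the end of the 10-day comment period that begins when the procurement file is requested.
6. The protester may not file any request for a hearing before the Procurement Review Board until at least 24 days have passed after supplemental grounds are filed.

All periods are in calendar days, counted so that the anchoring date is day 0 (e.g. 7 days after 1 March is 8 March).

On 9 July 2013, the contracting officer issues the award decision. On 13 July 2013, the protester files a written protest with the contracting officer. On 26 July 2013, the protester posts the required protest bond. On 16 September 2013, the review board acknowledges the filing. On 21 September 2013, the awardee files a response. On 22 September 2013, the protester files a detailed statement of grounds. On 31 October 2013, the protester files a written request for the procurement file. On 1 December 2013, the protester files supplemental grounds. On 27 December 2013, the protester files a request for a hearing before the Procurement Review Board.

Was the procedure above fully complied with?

Step 1: 81 days after 9 July 2013 (when the award decision is issued) is 28 September 2013; completed 13 July 2013, before the deadline.
Step 2: 14 days after 13 July 2013 (when the written protest is filed) is 27 July 2013; completed 26 July 2013, before the deadline.
Step 3: 67 days after 26 July 2013 (when the protest bond is posted) is 1 October 2013; completed 22 September 2013, before the deadline.
Step 4: the window is 9–47 days after 27 September 2013 (end of the 5-day waiting period, which began when the statement of grounds is filed on 22 September 2013), so 6 October 2013 through 13 November 2013; 31 October 2013 falls inside that range.
Step 5: the window is 20–63 days after 10 November 2013 (end of the 10-day comment period, which began when the procurement file is requested on 31 October 2013), so 30 November 2013 through 12 January 2014; done 1 December 2013 — within the window.
Step 6: the earliest permitted date is 24 days after 1 December 2013 (when supplemental grounds are filed), i.e. 25 December 2013; done 27 December 2013, after the minimum wait.

Yes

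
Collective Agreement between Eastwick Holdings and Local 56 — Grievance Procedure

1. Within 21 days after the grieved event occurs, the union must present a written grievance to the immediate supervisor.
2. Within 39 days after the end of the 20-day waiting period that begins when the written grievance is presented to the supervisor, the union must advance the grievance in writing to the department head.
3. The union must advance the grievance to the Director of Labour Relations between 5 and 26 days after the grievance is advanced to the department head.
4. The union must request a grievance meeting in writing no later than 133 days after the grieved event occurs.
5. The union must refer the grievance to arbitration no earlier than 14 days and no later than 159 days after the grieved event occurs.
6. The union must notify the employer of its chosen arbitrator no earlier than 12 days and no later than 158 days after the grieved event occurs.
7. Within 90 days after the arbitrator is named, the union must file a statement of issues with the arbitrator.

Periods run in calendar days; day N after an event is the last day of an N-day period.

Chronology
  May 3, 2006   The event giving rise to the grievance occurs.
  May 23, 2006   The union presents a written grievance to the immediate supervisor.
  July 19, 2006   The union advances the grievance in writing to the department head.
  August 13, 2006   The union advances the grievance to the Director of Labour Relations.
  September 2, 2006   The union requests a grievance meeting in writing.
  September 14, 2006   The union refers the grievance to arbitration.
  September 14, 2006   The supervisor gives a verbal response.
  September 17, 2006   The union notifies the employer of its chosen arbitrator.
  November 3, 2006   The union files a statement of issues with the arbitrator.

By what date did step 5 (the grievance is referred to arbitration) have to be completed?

October 9, 2006

Step 5 runs from May 3, 2006, when the grieved event occurs. The window is 14–159 days after May 3, 2006; it closes on October 9, 2006.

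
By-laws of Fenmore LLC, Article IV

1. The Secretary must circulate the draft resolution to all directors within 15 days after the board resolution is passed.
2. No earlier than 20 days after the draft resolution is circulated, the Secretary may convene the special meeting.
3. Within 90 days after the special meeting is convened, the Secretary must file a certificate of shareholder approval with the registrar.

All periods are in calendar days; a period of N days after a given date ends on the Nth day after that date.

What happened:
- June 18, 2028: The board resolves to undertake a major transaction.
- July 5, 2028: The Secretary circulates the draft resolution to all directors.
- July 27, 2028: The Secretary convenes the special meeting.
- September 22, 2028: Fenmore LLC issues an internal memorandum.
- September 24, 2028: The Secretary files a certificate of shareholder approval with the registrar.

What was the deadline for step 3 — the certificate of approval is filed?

Step 3 runs from July 27, 2028, when the special meeting is convened. 90 days after July 27, 2028 is October 25, 2028.

October 25, 2028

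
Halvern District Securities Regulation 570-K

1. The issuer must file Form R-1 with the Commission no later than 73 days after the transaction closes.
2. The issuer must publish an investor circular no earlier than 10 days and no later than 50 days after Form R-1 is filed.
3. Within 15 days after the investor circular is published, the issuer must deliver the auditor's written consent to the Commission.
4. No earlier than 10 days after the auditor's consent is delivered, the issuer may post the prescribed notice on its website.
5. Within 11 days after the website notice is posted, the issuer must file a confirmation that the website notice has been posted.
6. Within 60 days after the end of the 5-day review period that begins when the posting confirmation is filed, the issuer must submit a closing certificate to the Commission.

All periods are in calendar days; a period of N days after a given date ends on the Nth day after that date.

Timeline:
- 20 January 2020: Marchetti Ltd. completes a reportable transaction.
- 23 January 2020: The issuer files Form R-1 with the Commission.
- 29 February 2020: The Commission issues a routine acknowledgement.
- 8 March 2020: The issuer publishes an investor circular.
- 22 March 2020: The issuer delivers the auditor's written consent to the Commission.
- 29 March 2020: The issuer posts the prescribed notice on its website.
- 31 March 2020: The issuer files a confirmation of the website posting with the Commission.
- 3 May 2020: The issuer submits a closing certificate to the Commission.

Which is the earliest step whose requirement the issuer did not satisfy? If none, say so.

(1) due by 20 January 2020 + 73 days = 2 April 2020; completed 23 January 2020, before the deadline.
(2) the permitted window runs from 23 January 2020 + 10 = 2 February 2020 to 23 January 2020 + 50 = 13 March 2020; 8 March 2020 falls inside that range.
(3) due by 8 March 2020 + 15 days = 23 March 2020; completed 22 March 2020, before the deadline.
(4) permitted from 22 March 2020 + 10 days = 1 April 2020 onward; acted on 29 March 2020, 3 days prematurely.

Step 4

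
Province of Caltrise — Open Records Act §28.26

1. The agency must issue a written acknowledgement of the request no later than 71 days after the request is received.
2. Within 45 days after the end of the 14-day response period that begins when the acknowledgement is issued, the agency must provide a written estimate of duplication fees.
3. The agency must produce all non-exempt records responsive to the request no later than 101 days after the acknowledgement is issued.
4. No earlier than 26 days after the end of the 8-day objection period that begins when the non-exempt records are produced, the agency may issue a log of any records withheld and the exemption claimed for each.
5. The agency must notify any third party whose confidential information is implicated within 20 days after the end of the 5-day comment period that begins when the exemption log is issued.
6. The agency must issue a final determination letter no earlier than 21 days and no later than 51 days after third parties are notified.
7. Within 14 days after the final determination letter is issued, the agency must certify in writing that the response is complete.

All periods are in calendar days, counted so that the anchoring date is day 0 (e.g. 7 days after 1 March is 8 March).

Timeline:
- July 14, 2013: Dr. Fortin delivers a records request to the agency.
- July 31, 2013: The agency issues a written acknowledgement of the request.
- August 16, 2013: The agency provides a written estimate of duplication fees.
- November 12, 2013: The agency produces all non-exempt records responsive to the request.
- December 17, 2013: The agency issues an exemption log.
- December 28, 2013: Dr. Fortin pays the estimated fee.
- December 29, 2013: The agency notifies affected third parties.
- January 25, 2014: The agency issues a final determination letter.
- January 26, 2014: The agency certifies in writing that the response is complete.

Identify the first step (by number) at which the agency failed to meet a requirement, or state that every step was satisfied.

Step 1: 71 days after July 14, 2013 (when the request is received) is September 23, 2013; July 31, 2013 is within that limit.
Step 2: 45 days after August 14, 2013 (end of the 14-day response period, which began when the acknowledgement is issued on July 31, 2013) is September 28, 2013; done August 16, 2013 — timely.
Step 3: 101 days after July 31, 2013 (when the acknowledgement is issued) is November 9, 2013; not done until November 12, 2013, 3 days after the deadline.

Step 3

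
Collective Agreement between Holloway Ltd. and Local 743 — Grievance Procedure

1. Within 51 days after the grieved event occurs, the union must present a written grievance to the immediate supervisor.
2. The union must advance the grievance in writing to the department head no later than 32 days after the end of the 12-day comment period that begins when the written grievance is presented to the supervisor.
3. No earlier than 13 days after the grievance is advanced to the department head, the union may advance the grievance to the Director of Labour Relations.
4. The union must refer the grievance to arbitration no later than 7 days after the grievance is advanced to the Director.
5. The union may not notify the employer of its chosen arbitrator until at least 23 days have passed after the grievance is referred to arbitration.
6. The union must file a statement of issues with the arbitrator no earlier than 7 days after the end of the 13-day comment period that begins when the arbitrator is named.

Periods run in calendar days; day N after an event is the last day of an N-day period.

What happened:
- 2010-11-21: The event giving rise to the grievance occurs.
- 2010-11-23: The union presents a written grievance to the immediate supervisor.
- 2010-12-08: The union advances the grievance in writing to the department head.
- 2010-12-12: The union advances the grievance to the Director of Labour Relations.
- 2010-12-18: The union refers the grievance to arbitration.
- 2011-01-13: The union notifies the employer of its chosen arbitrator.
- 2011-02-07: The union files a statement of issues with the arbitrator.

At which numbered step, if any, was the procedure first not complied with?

(1) due by 2010-11-21 + 51 days = 2011-01-11; completed 2010-11-23, before the deadline.
(2) due by 2010-12-05 + 32 days = 2011-01-06; completed 2010-12-08, before the deadline.
(3) permitted from 2010-12-08 + 13 days = 2010-12-21 onward; done 2010-12-12 — 9 days too early.
The analysis stops there.

Step 3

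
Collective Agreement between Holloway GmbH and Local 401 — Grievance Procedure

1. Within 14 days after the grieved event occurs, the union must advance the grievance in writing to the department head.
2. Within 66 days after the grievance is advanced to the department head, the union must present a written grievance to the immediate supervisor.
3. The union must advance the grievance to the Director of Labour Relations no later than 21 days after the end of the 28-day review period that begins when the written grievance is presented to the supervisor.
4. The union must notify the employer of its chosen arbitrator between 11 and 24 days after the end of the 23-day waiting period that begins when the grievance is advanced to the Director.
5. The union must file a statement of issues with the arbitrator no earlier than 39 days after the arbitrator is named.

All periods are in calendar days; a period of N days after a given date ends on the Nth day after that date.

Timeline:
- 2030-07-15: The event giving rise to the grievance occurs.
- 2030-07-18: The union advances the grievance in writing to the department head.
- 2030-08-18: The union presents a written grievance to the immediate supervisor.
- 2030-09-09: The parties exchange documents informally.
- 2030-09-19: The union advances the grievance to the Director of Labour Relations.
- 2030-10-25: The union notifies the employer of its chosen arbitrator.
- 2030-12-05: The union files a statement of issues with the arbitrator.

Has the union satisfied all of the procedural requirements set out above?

Step 1: 14 days after 2030-07-15 (when the grieved event occurs) is 2030-07-29; done 2030-07-18 — timely.
Step 2: 66 days after 2030-07-18 (when the grievance is advanced to the department head) is 2030-09-22; completed 2030-08-18, before the deadline.
Step 3: 21 days after 2030-09-15 (end of the 28-day review period, which began when the written grievance is presented to the supervisor on 2030-08-18) is 2030-10-06; 2030-09-19 is within that limit.
Step 4: the window is 11–24 days after 2030-10-12 (end of the 23-day waiting period, which began when the grievance is advanced to the Director on 2030-09-19), so 2030-10-23 through 2030-11-05; done 2030-10-25 — within the window.
Step 5: the earliest permitted date is 39 days after 2030-10-25 (when the arbitrator is named), i.e. 2030-12-03; done 2030-12-05 — permitted.

Yes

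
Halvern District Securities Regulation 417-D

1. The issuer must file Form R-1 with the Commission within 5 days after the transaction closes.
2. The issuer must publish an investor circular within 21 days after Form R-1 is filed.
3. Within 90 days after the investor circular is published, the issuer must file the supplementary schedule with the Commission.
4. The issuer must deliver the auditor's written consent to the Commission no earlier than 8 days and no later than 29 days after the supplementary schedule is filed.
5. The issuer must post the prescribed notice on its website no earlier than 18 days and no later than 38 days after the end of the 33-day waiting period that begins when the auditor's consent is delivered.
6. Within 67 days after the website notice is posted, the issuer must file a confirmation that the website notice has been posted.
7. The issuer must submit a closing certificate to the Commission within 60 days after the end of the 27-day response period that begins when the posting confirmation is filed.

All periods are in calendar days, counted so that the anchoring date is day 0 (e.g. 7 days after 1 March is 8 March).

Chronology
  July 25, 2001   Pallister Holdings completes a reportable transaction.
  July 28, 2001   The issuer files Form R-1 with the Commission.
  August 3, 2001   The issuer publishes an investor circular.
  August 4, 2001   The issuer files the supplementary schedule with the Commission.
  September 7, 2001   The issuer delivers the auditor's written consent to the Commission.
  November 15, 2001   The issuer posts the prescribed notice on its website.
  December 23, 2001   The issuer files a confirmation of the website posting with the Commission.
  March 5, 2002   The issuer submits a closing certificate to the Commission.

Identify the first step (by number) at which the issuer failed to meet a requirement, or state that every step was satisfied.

Step 4

Step 1 — counting 5 days from July 25, 2001 (when the transaction closes) gives a deadline of July 30, 2001; July 28, 2001 is within that limit.
Step 2 — counting 21 days from July 28, 2001 (when Form R-1 is filed) gives a deadline of August 18, 2001; done August 3, 2001 — timely.
Step 3 — counting 90 days from August 3, 2001 (when the investor circular is published) gives a deadline of November 1, 2001; done August 4, 2001 — timely.
Step 4 — 8 and 29 days from August 4, 2001 (when the supplementary schedule is filed) are August 12, 2001 and September 2, 2001 respectively; September 7, 2001 is 5 days past the end of the window.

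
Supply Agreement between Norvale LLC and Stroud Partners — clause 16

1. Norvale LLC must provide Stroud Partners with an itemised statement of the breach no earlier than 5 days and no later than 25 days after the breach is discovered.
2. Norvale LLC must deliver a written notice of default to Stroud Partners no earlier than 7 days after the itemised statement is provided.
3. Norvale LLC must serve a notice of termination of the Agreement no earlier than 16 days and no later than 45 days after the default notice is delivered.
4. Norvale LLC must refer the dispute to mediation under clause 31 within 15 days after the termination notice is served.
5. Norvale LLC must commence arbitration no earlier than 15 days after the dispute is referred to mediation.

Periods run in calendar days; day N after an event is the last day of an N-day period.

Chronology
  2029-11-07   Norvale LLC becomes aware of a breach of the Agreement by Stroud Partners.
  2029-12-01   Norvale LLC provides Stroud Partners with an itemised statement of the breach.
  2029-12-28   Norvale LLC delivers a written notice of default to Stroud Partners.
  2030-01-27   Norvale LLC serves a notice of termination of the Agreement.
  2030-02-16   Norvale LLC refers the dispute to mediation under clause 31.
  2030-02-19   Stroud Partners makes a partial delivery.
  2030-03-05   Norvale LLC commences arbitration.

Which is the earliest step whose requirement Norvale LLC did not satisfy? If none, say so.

Step 4

(1) the permitted window runs from 2029-11-07 + 5 = 2029-11-12 to 2029-11-07 + 25 = 2029-12-02; done 2029-12-01 — within the window.
(2) permitted from 2029-12-01 + 7 days = 2029-12-08 onward; done 2029-12-28, after the minimum wait.
(3) the permitted window runs from 2029-12-28 + 16 = 2030-01-13 to 2029-12-28 + 45 = 2030-02-11; done 2030-01-27 — within the window.
(4) due by 2030-01-27 + 15 days = 2030-02-11; 2030-02-16 misses that deadline by 5 days.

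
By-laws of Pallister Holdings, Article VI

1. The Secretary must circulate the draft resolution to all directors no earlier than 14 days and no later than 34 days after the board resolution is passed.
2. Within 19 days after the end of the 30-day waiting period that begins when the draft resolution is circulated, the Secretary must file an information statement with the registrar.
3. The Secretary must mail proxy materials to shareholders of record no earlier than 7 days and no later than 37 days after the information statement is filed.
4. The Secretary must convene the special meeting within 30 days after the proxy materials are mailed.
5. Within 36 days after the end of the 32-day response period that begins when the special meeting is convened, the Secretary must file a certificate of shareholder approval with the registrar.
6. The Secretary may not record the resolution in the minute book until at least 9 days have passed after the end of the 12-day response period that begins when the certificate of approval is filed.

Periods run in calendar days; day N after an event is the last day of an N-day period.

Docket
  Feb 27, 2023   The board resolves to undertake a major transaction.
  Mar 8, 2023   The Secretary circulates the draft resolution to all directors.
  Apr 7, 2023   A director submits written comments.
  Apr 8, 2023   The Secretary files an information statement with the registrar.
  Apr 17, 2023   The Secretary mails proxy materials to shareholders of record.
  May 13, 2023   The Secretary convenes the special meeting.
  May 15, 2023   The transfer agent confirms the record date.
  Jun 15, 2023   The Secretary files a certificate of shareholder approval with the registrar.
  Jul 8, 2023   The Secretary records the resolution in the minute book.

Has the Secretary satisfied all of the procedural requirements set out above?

Step 1: the window is 14–34 days after Feb 27, 2023 (when the board resolution is passed), so Mar 13, 2023 through Apr 2, 2023; done Mar 8, 2023 — 5 days before the window opened.

No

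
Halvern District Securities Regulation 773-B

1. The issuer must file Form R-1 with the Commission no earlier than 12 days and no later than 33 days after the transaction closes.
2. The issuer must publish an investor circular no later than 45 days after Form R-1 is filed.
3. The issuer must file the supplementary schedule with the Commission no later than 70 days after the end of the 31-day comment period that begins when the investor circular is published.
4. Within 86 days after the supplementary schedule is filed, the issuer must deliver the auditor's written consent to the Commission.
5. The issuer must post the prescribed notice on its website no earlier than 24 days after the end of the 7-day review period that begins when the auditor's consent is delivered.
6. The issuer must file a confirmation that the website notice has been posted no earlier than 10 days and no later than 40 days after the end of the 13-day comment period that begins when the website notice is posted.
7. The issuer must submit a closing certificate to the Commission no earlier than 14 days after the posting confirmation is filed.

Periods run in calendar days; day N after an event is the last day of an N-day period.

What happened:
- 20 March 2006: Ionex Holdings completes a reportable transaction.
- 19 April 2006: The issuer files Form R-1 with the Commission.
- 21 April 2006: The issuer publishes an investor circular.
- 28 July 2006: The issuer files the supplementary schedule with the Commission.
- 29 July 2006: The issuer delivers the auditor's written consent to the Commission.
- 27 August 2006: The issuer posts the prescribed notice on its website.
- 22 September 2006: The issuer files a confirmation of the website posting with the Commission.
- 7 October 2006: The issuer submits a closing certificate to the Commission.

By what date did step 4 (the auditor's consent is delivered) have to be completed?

Step 4 runs from 28 July 2006, when the supplementary schedule is filed. 86 days after 28 July 2006 is 22 October 2006.

22 October 2006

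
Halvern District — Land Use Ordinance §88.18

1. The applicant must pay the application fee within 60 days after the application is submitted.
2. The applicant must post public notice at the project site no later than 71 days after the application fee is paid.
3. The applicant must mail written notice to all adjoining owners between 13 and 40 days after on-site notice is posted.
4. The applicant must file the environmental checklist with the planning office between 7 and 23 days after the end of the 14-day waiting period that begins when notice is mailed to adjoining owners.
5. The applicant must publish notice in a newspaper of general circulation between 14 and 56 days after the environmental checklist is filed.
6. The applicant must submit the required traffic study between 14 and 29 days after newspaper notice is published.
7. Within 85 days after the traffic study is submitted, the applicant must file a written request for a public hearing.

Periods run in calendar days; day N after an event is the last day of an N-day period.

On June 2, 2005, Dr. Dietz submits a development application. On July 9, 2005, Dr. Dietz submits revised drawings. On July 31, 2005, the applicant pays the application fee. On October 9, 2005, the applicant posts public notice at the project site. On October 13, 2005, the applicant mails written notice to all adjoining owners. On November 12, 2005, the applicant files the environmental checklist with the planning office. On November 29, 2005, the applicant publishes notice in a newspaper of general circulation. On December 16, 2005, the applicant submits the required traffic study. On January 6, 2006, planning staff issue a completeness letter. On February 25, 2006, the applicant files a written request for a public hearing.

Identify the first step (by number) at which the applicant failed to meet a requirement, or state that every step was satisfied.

Step 3

(1) due by June 2, 2005 + 60 days = August 1, 2005; July 31, 2005 is within that limit.
(2) due by July 31, 2005 + 71 days = October 10, 2005; done October 9, 2005 — timely.
(3) the permitted window runs from October 9, 2005 + 13 = October 22, 2005 to October 9, 2005 + 40 = November 18, 2005; done October 13, 2005 — 9 days before the window opened.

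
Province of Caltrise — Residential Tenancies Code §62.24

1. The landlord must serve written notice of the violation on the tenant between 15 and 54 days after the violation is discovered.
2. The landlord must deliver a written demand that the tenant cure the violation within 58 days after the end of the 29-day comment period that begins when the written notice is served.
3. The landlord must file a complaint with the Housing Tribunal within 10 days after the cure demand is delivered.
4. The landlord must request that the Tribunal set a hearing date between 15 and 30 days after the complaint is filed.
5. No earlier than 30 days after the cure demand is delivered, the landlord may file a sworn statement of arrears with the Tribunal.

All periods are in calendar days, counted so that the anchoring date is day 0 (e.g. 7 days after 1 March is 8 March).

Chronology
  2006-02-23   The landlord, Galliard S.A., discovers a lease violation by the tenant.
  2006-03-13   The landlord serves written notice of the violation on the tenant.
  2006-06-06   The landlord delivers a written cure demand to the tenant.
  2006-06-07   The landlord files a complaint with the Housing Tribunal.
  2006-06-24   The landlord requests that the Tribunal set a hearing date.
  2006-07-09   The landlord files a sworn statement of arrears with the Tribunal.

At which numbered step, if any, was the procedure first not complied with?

None — every step was satisfied

(1) the permitted window runs from 2006-02-23 + 15 = 2006-03-10 to 2006-02-23 + 54 = 2006-04-18; done 2006-03-13 — within the window.
(2) due by 2006-04-11 + 58 days = 2006-06-08; done 2006-06-06 — timely.
(3) due by 2006-06-06 + 10 days = 2006-06-16; done 2006-06-07 — timely.
(4) the permitted window runs from 2006-06-07 + 15 = 2006-06-22 to 2006-06-07 + 30 = 2006-07-07; done 2006-06-24 — within the window.
(5) permitted from 2006-06-06 + 30 days = 2006-07-06 onward; done 2006-07-09 — permitted.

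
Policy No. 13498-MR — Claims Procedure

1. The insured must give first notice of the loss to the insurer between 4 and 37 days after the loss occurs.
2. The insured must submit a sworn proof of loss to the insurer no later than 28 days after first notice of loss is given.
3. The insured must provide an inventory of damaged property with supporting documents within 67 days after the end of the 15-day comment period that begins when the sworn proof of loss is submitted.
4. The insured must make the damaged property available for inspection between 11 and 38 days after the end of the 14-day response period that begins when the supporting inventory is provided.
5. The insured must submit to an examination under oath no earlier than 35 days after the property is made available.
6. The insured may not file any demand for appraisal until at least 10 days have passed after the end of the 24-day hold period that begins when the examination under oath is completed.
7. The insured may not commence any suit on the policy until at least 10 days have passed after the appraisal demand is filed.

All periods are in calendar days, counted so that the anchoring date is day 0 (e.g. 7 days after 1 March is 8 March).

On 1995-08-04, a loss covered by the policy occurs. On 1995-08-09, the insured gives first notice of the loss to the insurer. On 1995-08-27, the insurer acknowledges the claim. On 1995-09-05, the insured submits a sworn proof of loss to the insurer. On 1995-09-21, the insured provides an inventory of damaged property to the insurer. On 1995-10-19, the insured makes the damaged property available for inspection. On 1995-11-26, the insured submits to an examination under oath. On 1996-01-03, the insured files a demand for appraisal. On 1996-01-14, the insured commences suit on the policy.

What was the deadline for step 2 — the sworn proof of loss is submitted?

Step 2 runs from 1995-08-09, when first notice of loss is given. 28 days after 1995-08-09 is 1995-09-06.

1995-09-06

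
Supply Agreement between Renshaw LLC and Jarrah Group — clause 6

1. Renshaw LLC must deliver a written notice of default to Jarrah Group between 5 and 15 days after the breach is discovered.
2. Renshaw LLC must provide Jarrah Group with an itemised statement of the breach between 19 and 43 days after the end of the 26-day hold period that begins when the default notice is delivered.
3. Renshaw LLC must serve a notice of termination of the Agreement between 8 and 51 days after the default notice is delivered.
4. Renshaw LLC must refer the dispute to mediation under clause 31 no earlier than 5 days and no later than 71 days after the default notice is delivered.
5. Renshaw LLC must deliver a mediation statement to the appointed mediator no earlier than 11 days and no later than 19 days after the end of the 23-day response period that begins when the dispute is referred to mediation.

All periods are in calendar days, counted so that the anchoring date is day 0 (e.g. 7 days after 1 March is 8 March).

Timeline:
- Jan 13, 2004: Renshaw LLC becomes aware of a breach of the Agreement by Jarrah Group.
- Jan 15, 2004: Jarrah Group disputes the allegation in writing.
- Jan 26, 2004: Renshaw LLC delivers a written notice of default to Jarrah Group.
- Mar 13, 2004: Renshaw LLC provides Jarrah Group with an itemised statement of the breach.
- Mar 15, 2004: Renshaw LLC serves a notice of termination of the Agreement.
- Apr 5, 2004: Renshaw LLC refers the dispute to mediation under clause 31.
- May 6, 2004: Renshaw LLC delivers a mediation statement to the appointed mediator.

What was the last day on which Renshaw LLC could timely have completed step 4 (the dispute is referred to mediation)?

Apr 6, 2004

Step 4 runs from Jan 26, 2004, when the default notice is delivered. The window is 5–71 days after Jan 26, 2004; it closes on Apr 6, 2004.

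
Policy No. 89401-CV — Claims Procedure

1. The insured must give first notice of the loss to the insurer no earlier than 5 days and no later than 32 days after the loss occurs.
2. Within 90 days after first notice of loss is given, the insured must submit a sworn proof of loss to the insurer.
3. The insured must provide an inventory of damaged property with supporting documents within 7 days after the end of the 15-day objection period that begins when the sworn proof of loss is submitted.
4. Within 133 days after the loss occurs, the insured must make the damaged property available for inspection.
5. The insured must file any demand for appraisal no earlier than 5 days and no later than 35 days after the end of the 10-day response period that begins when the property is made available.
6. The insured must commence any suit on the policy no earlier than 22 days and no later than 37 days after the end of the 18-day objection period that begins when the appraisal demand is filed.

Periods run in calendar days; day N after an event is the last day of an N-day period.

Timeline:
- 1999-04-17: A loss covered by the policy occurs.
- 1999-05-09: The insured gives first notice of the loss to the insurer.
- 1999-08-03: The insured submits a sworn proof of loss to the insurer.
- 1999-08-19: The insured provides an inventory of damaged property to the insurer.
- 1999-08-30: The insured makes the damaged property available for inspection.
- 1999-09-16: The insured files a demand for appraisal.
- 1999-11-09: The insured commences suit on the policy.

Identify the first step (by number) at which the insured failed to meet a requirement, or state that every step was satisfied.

Step 1: the window is 5–32 days after 1999-04-17 (when the loss occurs), so 1999-04-22 through 1999-05-19; 1999-05-09 falls inside that range.
Step 2: 90 days after 1999-05-09 (when first notice of loss is given) is 1999-08-07; completed 1999-08-03, before the deadline.
Step 3: 7 days after 1999-08-18 (end of the 15-day objection period, which began when the sworn proof of loss is submitted on 1999-08-03) is 1999-08-25; 1999-08-19 is within that limit.
Step 4: 133 days after 1999-04-17 (when the loss occurs) is 1999-08-28; done 1999-08-30 — 2 days late.
That is the first point of non-compliance.

Step 4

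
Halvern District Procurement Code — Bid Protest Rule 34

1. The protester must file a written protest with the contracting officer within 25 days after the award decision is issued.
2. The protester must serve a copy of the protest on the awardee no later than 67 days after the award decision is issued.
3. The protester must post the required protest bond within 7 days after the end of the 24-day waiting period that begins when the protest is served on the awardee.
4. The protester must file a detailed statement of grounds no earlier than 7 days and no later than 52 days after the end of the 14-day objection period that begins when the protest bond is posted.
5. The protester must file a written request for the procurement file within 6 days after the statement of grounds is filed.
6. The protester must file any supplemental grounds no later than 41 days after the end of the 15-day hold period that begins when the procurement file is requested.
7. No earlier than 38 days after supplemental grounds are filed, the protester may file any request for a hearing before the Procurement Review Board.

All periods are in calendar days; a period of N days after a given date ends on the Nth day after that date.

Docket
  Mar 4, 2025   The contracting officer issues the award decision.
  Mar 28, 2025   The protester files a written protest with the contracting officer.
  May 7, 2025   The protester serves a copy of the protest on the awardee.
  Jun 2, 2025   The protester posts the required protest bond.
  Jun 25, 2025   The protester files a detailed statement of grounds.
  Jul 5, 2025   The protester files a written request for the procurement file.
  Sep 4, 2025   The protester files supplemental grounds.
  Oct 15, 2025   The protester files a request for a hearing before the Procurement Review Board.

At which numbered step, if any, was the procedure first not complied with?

Step 5

Step 1 — counting 25 days from Mar 4, 2025 (when the award decision is issued) gives a deadline of Mar 29, 2025; Mar 28, 2025 is within that limit.
Step 2 — counting 67 days from Mar 4, 2025 (when the award decision is issued) gives a deadline of May 10, 2025; done May 7, 2025 — timely.
Step 3 — counting 7 days from May 31, 2025 (end of the 24-day waiting period, which began when the protest is served on the awardee on May 7, 2025) gives a deadline of Jun 7, 2025; Jun 2, 2025 is within that limit.
Step 4 — 7 and 52 days from Jun 16, 2025 (end of the 14-day objection period, which began when the protest bond is posted on Jun 2, 2025) are Jun 23, 2025 and Aug 7, 2025 respectively; done Jun 25, 2025 — within the window.
Step 5 — counting 6 days from Jun 25, 2025 (when the statement of grounds is filed) gives a deadline of Jul 1, 2025; done Jul 5, 2025 — 4 days late.
That is the first point of non-compliance.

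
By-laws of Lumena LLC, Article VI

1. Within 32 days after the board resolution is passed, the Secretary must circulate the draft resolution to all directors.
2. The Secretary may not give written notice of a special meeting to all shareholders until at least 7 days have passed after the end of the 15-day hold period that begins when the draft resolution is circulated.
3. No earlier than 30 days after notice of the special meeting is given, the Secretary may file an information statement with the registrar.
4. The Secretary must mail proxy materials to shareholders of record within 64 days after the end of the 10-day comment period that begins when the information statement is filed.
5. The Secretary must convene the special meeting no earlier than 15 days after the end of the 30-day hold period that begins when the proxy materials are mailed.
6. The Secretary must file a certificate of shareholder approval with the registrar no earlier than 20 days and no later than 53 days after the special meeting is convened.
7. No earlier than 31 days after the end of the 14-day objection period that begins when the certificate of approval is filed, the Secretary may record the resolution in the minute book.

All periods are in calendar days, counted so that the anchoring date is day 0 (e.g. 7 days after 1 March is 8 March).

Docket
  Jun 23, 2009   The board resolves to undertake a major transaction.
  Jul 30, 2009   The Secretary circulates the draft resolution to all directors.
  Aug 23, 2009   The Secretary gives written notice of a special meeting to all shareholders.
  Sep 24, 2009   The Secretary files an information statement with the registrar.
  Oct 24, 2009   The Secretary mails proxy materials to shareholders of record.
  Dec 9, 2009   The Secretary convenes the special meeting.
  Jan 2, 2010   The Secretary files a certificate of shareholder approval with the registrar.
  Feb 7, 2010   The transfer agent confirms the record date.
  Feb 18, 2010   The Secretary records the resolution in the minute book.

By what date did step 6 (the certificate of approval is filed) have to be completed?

Jan 31, 2010

Step 6 runs from Dec 9, 2009, when the special meeting is convened. The window is 20–53 days after Dec 9, 2009; it closes on Jan 31, 2010.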